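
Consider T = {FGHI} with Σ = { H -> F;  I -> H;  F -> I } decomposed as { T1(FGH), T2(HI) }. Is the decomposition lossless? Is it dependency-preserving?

Lossless test: (H)⁺ = {FHI}, which contains all of one fragment — lossless.
Dependency preservation: F → I is not contained in any single fragment, but the restricted closure of its left-hand side across the fragments still reaches the right-hand side; the remaining FDs each lie inside some fragment. All dependencies are preserved.

lossless and dependency-preserving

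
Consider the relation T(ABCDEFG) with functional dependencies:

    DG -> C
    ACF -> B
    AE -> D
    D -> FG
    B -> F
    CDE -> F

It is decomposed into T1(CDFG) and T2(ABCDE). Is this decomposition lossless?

Yes

Common attributes: T1 ∩ T2 = {CD}.
Closure of {CD}: D → FG applies, adding FG. So (CD)⁺ = {CDFG}.
This closure contains every attribute of T1, so T1 ∩ T2 → T1. The join is lossless.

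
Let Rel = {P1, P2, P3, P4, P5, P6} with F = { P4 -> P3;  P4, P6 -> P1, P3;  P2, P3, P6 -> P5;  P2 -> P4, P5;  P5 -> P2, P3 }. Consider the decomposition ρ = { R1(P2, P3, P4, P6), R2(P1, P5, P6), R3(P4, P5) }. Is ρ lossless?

No

Chase test. Columns are P1, P2, P3, P4, P5, P6; row i has aⱼ where attribute j ∈ Ri, else bᵢⱼ.
Initial tableau (one row per fragment):
  row 1: b11 a2 a3 a4 b15 a6
  row 2: a1 b22 b23 b24 a5 a6
  row 3: b31 b32 b33 a4 a5 b36
Rows 1 and 3 agree on P4; apply P4→P3 and equate their P3 entries.
Rows 2 and 3 agree on P5; apply P5→P2, P3 and equate their P2, P3 entries.
Rows 2 and 3 agree on P2; apply P2→P4, P5 and equate their P4, P5 entries.
Rows 1 and 2 agree on P4, P6; apply P4, P6→P1, P3 and equate their P1, P3 entries.
No row becomes fully distinguished — the join is lossy.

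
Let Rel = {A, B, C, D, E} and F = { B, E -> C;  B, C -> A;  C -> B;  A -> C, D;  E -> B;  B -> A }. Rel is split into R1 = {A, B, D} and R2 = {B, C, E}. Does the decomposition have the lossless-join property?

Common attributes: R1 ∩ R2 = {B}.
Closure of {B}: B → A applies, adding A; A → C, D applies, adding C, D. So (B)⁺ = {A, B, C, D}.
This closure contains every attribute of R1, so R1 ∩ R2 → R1. The join is lossless.

Yes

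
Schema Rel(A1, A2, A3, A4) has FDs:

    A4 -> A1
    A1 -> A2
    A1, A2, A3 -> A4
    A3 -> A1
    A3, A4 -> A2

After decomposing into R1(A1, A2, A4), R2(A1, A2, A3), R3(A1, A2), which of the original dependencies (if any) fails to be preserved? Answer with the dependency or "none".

A1, A2, A3 -> A4

Check A1, A2, A3 → A4: no single fragment contains all of {A1, A2, A3, A4}, and the restricted closure of {A1, A2, A3} across the fragments never reaches {A4}.
A4 → A1 is preserved.
A1 → A2 is preserved.
A3 → A1 is preserved.
A3, A4 → A2 is preserved.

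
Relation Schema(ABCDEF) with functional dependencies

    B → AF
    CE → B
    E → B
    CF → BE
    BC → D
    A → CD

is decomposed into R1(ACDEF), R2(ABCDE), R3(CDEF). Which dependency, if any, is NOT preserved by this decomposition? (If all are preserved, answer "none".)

B → AF: restricted closure across fragments reaches AF.
CE → B lies within R2.
E → B lies within R2.
CF → BE: restricted closure across fragments reaches BE.
BC → D lies within R2.
A → CD lies within R1.
Every dependency is enforceable on the fragments, so the decomposition is dependency-preserving.

none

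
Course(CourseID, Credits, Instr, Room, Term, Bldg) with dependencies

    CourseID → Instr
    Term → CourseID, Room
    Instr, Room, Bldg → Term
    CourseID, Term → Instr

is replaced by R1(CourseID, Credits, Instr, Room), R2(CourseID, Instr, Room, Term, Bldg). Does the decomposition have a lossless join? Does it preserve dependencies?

lossy but dependency-preserving

Lossless test: (CourseID, Instr, Room)⁺ = {CourseID, Instr, Room}, which is a superkey of neither fragment — lossy.
Dependency preservation: every FD's attributes lie within a single fragment, so each can be enforced locally — preserved.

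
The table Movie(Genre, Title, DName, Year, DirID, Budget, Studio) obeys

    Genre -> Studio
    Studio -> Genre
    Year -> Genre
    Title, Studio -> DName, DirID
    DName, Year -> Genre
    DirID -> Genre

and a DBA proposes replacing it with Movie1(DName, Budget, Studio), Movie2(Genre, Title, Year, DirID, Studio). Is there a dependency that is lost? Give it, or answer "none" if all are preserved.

Title, Studio -> DName, DirID

Check Title, Studio → DName, DirID: no single fragment contains all of {Title, DName, DirID, Studio}, and the restricted closure of {Title, Studio} across the fragments never reaches {DName, DirID}.
Genre → Studio is preserved.
Studio → Genre is preserved.
Year → Genre is preserved.
DName, Year → Genre is preserved.
DirID → Genre is preserved.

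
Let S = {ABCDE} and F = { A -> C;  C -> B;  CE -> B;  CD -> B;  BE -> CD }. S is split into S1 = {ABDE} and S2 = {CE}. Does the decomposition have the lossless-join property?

Common attributes: S1 ∩ S2 = {E}.
No dependency enlarges {E}, so (E)⁺ = {E}.
The closure contains neither all of S1 = {ABDE} nor all of S2 = {CE}, so the common attributes are not a superkey of either fragment. The join is lossy.

No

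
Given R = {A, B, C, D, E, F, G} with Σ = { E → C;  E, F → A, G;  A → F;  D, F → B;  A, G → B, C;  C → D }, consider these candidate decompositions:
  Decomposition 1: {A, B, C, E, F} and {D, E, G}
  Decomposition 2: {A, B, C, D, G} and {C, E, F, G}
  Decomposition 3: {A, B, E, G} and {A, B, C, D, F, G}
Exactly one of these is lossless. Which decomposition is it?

Decomposition 3

Decomposition 1: common = {E}, closure = {C, D, E} → lossy.
Decomposition 2: common = {C, G}, closure = {C, D, G} → lossy.
Decomposition 3: common = {A, B, G}, closure = {A, B, C, D, F, G} → lossless.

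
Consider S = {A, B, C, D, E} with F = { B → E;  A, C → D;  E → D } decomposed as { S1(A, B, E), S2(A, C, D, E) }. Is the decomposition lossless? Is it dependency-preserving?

Lossless test: (A, E)⁺ = {A, D, E}, which is a superkey of neither fragment — lossy.
Dependency preservation: every FD's attributes lie within a single fragment, so each can be enforced locally — preserved.

lossy but dependency-preserving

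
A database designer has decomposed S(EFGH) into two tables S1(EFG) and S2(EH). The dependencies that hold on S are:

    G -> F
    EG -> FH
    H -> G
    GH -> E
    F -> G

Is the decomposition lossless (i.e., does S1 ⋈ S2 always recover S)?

Common attributes: S1 ∩ S2 = {E}.
No dependency enlarges {E}, so (E)⁺ = {E}.
The closure contains neither all of S1 = {EFG} nor all of S2 = {EH}, so the common attributes are not a superkey of either fragment. The join is lossy.

No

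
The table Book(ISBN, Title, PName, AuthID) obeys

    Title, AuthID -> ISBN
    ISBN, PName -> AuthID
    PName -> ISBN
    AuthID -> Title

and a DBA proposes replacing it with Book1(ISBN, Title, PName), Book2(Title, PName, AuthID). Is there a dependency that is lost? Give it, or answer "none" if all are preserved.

Check Title, AuthID → ISBN: no single fragment contains all of {ISBN, Title, AuthID}, and the restricted closure of {Title, AuthID} across the fragments never reaches {ISBN}.
ISBN, PName → AuthID is preserved.
PName → ISBN is preserved.
AuthID → Title is preserved.

Title, AuthID -> ISBN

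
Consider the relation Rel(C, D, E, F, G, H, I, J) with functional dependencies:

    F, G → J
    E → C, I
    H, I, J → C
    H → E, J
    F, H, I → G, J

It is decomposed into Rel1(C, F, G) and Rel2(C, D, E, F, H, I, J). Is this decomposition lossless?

Common attributes: Rel1 ∩ Rel2 = {C, F}.
No dependency enlarges {C, F}, so (C, F)⁺ = {C, F}.
The closure contains neither all of Rel1 = {C, F, G} nor all of Rel2 = {C, D, E, F, H, I, J}, so the common attributes are not a superkey of either fragment. The join is lossy.

No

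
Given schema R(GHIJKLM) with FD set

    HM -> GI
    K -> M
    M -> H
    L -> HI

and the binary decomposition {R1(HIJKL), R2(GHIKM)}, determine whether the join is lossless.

Common attributes: R1 ∩ R2 = {HIK}.
Closure of {HIK}: K → M applies, adding M; HM → GI applies, adding G. So (HIK)⁺ = {GHIKM}.
This closure contains every attribute of R2, so R1 ∩ R2 → R2. The join is lossless.

Yes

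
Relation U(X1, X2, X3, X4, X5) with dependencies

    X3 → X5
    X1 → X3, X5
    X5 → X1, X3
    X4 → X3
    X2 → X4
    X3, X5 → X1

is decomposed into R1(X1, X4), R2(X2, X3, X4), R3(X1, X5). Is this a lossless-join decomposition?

Yes

Chase test. Columns are X1, X2, X3, X4, X5; row i has aⱼ where attribute j ∈ Ri, else bᵢⱼ.
Initial tableau (one row per fragment):
  row 1: a1 b12 b13 a4 b15
  row 2: b21 a2 a3 a4 b25
  row 3: a1 b32 b33 b34 a5
Rows 1 and 3 agree on X1; apply X1→X3, X5 and equate their X3, X5 entries.
Rows 1 and 2 agree on X4; apply X4→X3 and equate their X3 entries.
Rows 1 and 2 agree on X3; apply X3→X5 and equate their X5 entries.
Rows 1 and 2 agree on X5; apply X5→X1, X3 and equate their X1, X3 entries.
Row 2 is now all distinguished symbols — the join is lossless.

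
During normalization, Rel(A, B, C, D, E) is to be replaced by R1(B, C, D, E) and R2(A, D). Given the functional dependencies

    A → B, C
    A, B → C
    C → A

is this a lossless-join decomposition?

Common attributes: R1 ∩ R2 = {D}.
No dependency enlarges {D}, so (D)⁺ = {D}.
The closure contains neither all of R1 = {B, C, D, E} nor all of R2 = {A, D}, so the common attributes are not a superkey of either fragment. The join is lossy.

No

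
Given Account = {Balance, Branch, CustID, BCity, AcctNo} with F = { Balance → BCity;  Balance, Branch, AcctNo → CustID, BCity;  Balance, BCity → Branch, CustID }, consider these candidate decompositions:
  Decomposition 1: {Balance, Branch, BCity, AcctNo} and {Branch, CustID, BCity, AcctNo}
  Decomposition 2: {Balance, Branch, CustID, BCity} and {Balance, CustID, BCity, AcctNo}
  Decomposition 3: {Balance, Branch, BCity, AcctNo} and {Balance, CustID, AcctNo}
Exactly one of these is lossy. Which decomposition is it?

Decomposition 1

Decomposition 1: common = {Branch, BCity, AcctNo}, closure = {Branch, BCity, AcctNo} → lossy.
Decomposition 2: common = {Balance, CustID, BCity}, closure = {Balance, Branch, CustID, BCity} → lossless.
Decomposition 3: common = {Balance, AcctNo}, closure = {Balance, Branch, CustID, BCity, AcctNo} → lossless.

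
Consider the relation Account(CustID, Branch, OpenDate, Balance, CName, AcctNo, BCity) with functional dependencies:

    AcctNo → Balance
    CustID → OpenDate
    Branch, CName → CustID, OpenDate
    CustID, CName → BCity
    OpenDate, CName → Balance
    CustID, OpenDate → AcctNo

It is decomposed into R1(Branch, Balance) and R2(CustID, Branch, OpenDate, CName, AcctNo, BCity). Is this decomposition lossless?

No

Common attributes: R1 ∩ R2 = {Branch}.
No dependency enlarges {Branch}, so (Branch)⁺ = {Branch}.
The closure contains neither all of R1 = {Branch, Balance} nor all of R2 = {CustID, Branch, OpenDate, CName, AcctNo, BCity}, so the common attributes are not a superkey of either fragment. The join is lossy.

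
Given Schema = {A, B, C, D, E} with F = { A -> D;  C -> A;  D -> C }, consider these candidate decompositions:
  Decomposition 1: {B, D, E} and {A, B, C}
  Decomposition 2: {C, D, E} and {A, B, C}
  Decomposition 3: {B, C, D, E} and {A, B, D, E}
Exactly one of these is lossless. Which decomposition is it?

Decomposition 3

Decomposition 1: common = {B}, closure = {B} → lossy.
Decomposition 2: common = {C}, closure = {A, C, D} → lossy.
Decomposition 3: common = {B, D, E}, closure = {A, B, C, D, E} → lossless.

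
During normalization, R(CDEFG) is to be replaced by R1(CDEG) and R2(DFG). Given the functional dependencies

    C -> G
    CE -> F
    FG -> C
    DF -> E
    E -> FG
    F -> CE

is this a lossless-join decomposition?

No

Common attributes: R1 ∩ R2 = {DG}.
No dependency enlarges {DG}, so (DG)⁺ = {DG}.
The closure contains neither all of R1 = {CDEG} nor all of R2 = {DFG}, so the common attributes are not a superkey of either fragment. The join is lossy.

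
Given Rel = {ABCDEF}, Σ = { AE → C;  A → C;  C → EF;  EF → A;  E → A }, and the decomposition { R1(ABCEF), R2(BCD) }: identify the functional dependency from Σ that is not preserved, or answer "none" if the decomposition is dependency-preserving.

AE → C lies within R1.
A → C lies within R1.
C → EF lies within R1.
EF → A lies within R1.
E → A lies within R1.
Every dependency is enforceable on the fragments, so the decomposition is dependency-preserving.

none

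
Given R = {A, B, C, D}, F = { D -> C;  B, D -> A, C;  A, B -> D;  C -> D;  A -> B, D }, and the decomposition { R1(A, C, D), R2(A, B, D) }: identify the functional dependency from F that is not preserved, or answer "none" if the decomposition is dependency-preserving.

D → C lies within R1.
B, D → A, C: restricted closure across fragments reaches A, C.
A, B → D lies within R2.
C → D lies within R1.
A → B, D lies within R2.
Every dependency is enforceable on the fragments, so the decomposition is dependency-preserving.

none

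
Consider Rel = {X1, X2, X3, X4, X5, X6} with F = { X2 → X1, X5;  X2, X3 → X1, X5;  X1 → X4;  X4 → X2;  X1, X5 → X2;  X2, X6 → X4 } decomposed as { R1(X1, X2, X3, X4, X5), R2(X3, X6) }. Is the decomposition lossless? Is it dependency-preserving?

lossy but dependency-preserving

Lossless test: (X3)⁺ = {X3}, which is a superkey of neither fragment — lossy.
Dependency preservation: X2, X6 → X4 is not contained in any single fragment, but the restricted closure of its left-hand side across the fragments still reaches the right-hand side; the remaining FDs each lie inside some fragment. All dependencies are preserved.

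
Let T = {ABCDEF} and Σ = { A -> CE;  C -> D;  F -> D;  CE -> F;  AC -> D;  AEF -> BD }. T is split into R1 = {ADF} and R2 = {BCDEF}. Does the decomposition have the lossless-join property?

Common attributes: R1 ∩ R2 = {DF}.
No dependency enlarges {DF}, so (DF)⁺ = {DF}.
The closure contains neither all of R1 = {ADF} nor all of R2 = {BCDEF}, so the common attributes are not a superkey of either fragment. The join is lossy.

No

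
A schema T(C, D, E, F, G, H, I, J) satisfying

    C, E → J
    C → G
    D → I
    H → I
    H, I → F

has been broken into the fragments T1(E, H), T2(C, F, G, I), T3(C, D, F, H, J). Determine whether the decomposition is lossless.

No

Chase test. Columns are C, D, E, F, G, H, I, J; row i has aⱼ where attribute j ∈ Ti, else bᵢⱼ.
Initial tableau (one row per fragment):
  row 1: b11 b12 a3 b14 b15 a6 b17 b18
  row 2: a1 b22 b23 a4 a5 b26 a7 b28
  row 3: a1 a2 b33 a4 b35 a6 b37 a8
Rows 2 and 3 agree on C; apply C→G and equate their G entries.
Rows 1 and 3 agree on H; apply H→I and equate their I entries.
Rows 1 and 3 agree on H, I; apply H, I→F and equate their F entries.
No row becomes fully distinguished — the join is lossy.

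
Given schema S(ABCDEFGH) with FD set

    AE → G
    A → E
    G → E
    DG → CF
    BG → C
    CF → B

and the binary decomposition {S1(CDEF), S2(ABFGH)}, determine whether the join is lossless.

Common attributes: S1 ∩ S2 = {F}.
No dependency enlarges {F}, so (F)⁺ = {F}.
The closure contains neither all of S1 = {CDEF} nor all of S2 = {ABFGH}, so the common attributes are not a superkey of either fragment. The join is lossy.

No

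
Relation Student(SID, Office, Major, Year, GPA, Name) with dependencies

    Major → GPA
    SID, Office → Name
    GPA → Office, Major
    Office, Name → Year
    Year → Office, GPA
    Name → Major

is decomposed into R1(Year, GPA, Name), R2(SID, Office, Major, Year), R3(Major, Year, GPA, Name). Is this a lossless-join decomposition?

No

Chase test. Columns are SID, Office, Major, Year, GPA, Name; row i has aⱼ where attribute j ∈ Ri, else bᵢⱼ.
Initial tableau (one row per fragment):
  row 1: b11 b12 b13 a4 a5 a6
  row 2: a1 a2 a3 a4 b25 b26
  row 3: b31 b32 a3 a4 a5 a6
Rows 2 and 3 agree on Major; apply Major→GPA and equate their GPA entries.
Rows 1 and 2 agree on GPA; apply GPA→Office, Major and equate their Office, Major entries.
Rows 1 and 3 agree on GPA; apply GPA→Office, Major and equate their Office, Major entries.
No row becomes fully distinguished — the join is lossy.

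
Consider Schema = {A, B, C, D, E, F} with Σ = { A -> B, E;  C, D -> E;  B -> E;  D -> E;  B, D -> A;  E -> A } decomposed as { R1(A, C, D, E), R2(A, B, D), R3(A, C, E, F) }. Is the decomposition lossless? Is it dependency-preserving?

lossy but dependency-preserving

Lossless test (chase): Rows 1 and 2 agree on A; apply A→B, E and equate their B, E entries. Rows 1 and 3 agree on A; apply A→B, E and equate their B, E entries. No row becomes fully distinguished — the join is lossy.
Dependency preservation: A → B, E; B → E are not contained in any single fragment, but the restricted closure of each left-hand side across the fragments still reaches the right-hand side; the remaining FDs each lie inside some fragment. All dependencies are preserved.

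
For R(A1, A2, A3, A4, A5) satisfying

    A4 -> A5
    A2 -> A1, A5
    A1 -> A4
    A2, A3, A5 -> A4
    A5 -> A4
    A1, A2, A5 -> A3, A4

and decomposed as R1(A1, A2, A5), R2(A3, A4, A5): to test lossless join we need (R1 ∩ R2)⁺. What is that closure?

A4, A5

R1 ∩ R2 = {A5}.
A5 → A4 applies, adding A4
Closure: {A4, A5}.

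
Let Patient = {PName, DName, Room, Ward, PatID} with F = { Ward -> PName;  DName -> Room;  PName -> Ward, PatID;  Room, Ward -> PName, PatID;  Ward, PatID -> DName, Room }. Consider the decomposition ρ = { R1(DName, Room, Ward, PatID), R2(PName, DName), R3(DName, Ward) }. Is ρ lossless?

Chase test. Columns are PName, DName, Room, Ward, PatID; row i has aⱼ where attribute j ∈ Ri, else bᵢⱼ.
Initial tableau (one row per fragment):
  row 1: b11 a2 a3 a4 a5
  row 2: a1 a2 b23 b24 b25
  row 3: b31 a2 b33 a4 b35
Rows 1 and 3 agree on Ward; apply Ward→PName and equate their PName entries.
Rows 1 and 2 agree on DName; apply DName→Room and equate their Room entries.
Rows 1 and 3 agree on DName; apply DName→Room and equate their Room entries.
Rows 1 and 3 agree on PName; apply PName→Ward, PatID and equate their Ward, PatID entries.
No row becomes fully distinguished — the join is lossy.

No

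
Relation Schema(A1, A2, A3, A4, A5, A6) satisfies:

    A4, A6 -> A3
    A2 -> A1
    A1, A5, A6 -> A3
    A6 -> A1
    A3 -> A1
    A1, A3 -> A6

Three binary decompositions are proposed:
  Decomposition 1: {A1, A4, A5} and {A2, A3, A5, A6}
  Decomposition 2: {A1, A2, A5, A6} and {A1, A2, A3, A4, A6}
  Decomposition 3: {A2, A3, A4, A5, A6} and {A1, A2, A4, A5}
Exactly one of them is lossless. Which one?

Decomposition 3

Decomposition 1: common = {A5}, closure = {A5} → lossy.
Decomposition 2: common = {A1, A2, A6}, closure = {A1, A2, A6} → lossy.
Decomposition 3: common = {A2, A4, A5}, closure = {A1, A2, A4, A5} → lossless.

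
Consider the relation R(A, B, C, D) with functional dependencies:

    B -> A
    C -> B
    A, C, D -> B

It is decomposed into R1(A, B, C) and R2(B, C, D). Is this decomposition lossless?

Common attributes: R1 ∩ R2 = {B, C}.
Closure of {B, C}: B → A applies, adding A. So (B, C)⁺ = {A, B, C}.
This closure contains every attribute of R1, so R1 ∩ R2 → R1. The join is lossless.

Yes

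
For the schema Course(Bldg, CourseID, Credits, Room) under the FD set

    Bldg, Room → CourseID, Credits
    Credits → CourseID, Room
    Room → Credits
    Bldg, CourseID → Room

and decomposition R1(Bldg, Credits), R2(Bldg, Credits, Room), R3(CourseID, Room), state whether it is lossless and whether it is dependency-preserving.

lossless but not dependency-preserving

Lossless test (chase): Rows 1 and 2 agree on Credits; apply Credits→CourseID, Room and equate their CourseID, Room entries. Rows 1 and 3 agree on Room; apply Room→Credits and equate their Credits entries. Rows 1 and 3 agree on Credits; apply Credits→CourseID, Room and equate their CourseID, Room entries. Row 1 is now all distinguished symbols — the join is lossless.
Dependency preservation: the restricted closure of {Bldg, CourseID} across the fragments never reaches {Room}, so Bldg, CourseID → Room cannot be enforced without a join — not preserved.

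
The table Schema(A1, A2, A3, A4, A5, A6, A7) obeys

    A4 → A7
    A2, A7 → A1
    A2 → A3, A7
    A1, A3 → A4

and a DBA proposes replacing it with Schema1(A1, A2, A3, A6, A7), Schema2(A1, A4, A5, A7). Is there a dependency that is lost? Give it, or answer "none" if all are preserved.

Check A1, A3 → A4: no single fragment contains all of {A1, A3, A4}, and the restricted closure of {A1, A3} across the fragments never reaches {A4}.
A4 → A7 is preserved.
A2, A7 → A1 is preserved.
A2 → A3, A7 is preserved.

A1, A3 → A4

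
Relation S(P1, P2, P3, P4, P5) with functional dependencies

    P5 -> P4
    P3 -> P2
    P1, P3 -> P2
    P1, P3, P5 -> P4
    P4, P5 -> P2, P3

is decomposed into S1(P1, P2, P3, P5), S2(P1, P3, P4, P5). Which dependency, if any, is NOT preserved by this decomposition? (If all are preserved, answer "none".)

none

P5 → P4 lies within S2.
P3 → P2 lies within S1.
P1, P3 → P2 lies within S1.
P1, P3, P5 → P4 lies within S2.
P4, P5 → P2, P3: restricted closure across fragments reaches P2, P3.
Every dependency is enforceable on the fragments, so the decomposition is dependency-preserving.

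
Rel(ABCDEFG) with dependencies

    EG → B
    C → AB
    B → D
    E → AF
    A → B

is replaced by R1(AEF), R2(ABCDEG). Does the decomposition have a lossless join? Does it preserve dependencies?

lossless and dependency-preserving

Lossless test: (AE)⁺ = {ABDEF}, which contains all of one fragment — lossless.
Dependency preservation: every FD's attributes lie within a single fragment, so each can be enforced locally — preserved.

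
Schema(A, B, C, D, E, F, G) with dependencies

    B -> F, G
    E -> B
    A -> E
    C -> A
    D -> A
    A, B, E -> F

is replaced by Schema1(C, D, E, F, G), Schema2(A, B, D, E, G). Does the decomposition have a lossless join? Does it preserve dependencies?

lossless but not dependency-preserving

Lossless test: (D, E, G)⁺ = {A, B, D, E, F, G}, which contains all of one fragment — lossless.
Dependency preservation: the restricted closure of {B} across the fragments never reaches {F, G}, so B → F, G cannot be enforced without a join — not preserved.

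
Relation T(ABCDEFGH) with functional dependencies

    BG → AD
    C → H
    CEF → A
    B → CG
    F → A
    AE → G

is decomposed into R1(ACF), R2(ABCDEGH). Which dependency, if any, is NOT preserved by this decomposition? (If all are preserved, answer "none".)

none

BG → AD lies within R2.
C → H lies within R2.
CEF → A: restricted closure across fragments reaches A.
B → CG lies within R2.
F → A lies within R1.
AE → G lies within R2.
Every dependency is enforceable on the fragments, so the decomposition is dependency-preserving.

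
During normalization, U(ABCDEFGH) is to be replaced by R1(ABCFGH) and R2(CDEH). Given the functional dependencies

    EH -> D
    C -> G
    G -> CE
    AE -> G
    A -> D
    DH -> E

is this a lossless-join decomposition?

Yes

Common attributes: R1 ∩ R2 = {CH}.
Closure of {CH}: C → G applies, adding G; G → CE applies, adding E; EH → D applies, adding D. So (CH)⁺ = {CDEGH}.
This closure contains every attribute of R2, so R1 ∩ R2 → R2. The join is lossless.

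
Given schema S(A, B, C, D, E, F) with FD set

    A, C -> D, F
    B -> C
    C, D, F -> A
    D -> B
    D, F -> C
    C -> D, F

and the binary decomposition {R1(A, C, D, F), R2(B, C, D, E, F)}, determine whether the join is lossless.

Common attributes: R1 ∩ R2 = {C, D, F}.
Closure of {C, D, F}: C, D, F → A applies, adding A; D → B applies, adding B. So (C, D, F)⁺ = {A, B, C, D, F}.
This closure contains every attribute of R1, so R1 ∩ R2 → R1. The join is lossless.

Yes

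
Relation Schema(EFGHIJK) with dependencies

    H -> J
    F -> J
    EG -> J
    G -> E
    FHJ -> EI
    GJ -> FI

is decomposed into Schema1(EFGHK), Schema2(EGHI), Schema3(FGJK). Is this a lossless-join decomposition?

Yes

Chase test. Columns are EFGHIJK; row i has aⱼ where attribute j ∈ Schemai, else bᵢⱼ.
Initial tableau (one row per fragment):
  row 1: a1 a2 a3 a4 b15 b16 a7
  row 2: a1 b22 a3 a4 a5 b26 b27
  row 3: b31 a2 a3 b34 b35 a6 a7
Rows 1 and 2 agree on H; apply H→J and equate their J entries.
Rows 1 and 3 agree on F; apply F→J and equate their J entries.
Rows 1 and 3 agree on G; apply G→E and equate their E entries.
Rows 1 and 2 agree on GJ; apply GJ→FI and equate their FI entries.
Rows 1 and 3 agree on GJ; apply GJ→FI and equate their FI entries.
Row 1 is now all distinguished symbols — the join is lossless.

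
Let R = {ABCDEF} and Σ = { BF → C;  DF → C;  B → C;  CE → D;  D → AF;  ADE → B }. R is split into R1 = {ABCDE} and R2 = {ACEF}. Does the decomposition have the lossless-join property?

Yes

Common attributes: R1 ∩ R2 = {ACE}.
Closure of {ACE}: CE → D applies, adding D; D → AF applies, adding F; ADE → B applies, adding B. So (ACE)⁺ = {ABCDEF}.
This closure contains every attribute of R1, so R1 ∩ R2 → R1. The join is lossless.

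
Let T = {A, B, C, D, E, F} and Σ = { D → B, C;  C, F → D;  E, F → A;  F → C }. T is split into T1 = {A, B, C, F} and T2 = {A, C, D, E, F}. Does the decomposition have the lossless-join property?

Common attributes: T1 ∩ T2 = {A, C, F}.
Closure of {A, C, F}: C, F → D applies, adding D; D → B, C applies, adding B. So (A, C, F)⁺ = {A, B, C, D, F}.
This closure contains every attribute of T1, so T1 ∩ T2 → T1. The join is lossless.

Yes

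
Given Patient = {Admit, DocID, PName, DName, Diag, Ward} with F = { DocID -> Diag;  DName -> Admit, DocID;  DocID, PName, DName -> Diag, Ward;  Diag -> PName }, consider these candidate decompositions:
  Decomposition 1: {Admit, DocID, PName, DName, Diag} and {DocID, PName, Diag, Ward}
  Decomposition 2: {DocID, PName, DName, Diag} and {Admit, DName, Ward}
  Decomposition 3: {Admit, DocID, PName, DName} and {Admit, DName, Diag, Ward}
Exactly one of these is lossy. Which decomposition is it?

Decomposition 1

Decomposition 1: common = {DocID, PName, Diag}, closure = {DocID, PName, Diag} → lossy.
Decomposition 2: common = {DName}, closure = {Admit, DocID, PName, DName, Diag, Ward} → lossless.
Decomposition 3: common = {Admit, DName}, closure = {Admit, DocID, PName, DName, Diag, Ward} → lossless.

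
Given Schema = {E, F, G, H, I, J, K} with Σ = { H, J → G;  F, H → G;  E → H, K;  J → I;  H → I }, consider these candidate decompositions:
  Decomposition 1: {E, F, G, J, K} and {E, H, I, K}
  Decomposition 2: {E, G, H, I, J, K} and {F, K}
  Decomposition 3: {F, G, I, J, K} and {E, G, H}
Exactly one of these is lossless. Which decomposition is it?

Decomposition 1: common = {E, K}, closure = {E, H, I, K} → lossless.
Decomposition 2: common = {K}, closure = {K} → lossy.
Decomposition 3: common = {G}, closure = {G} → lossy.

Decomposition 1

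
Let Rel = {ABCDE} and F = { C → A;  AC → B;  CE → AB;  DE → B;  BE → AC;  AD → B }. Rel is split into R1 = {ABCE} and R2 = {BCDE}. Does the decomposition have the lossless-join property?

Yes

Common attributes: R1 ∩ R2 = {BCE}.
Closure of {BCE}: C → A applies, adding A. So (BCE)⁺ = {ABCE}.
This closure contains every attribute of R1, so R1 ∩ R2 → R1. The join is lossless.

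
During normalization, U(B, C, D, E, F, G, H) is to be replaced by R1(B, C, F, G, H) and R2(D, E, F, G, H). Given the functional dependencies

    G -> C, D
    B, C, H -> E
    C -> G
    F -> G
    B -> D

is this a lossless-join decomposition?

No

Common attributes: R1 ∩ R2 = {F, G, H}.
Closure of {F, G, H}: G → C, D applies, adding C, D. So (F, G, H)⁺ = {C, D, F, G, H}.
The closure contains neither all of R1 = {B, C, F, G, H} nor all of R2 = {D, E, F, G, H}, so the common attributes are not a superkey of either fragment. The join is lossy.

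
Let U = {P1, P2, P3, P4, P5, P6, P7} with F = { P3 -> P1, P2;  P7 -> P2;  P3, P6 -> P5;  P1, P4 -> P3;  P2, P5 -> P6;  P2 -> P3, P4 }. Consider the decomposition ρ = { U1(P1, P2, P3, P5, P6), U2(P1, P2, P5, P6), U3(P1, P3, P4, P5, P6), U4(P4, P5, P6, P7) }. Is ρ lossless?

No

Chase test. Columns are P1, P2, P3, P4, P5, P6, P7; row i has aⱼ where attribute j ∈ Ui, else bᵢⱼ.
Initial tableau (one row per fragment):
  row 1: a1 a2 a3 b14 a5 a6 b17
  row 2: a1 a2 b23 b24 a5 a6 b27
  row 3: a1 b32 a3 a4 a5 a6 b37
  row 4: b41 b42 b43 a4 a5 a6 a7
Rows 1 and 3 agree on P3; apply P3→P1, P2 and equate their P1, P2 entries.
Rows 1 and 2 agree on P2; apply P2→P3, P4 and equate their P3, P4 entries.
Rows 1 and 3 agree on P2; apply P2→P3, P4 and equate their P3, P4 entries.
No row becomes fully distinguished — the join is lossy.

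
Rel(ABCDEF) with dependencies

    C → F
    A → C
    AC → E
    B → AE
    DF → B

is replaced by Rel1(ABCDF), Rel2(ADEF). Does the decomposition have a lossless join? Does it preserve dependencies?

Lossless test: (ADF)⁺ = {ABCDEF}, which contains all of one fragment — lossless.
Dependency preservation: AC → E; B → AE are not contained in any single fragment, but the restricted closure of each left-hand side across the fragments still reaches the right-hand side; the remaining FDs each lie inside some fragment. All dependencies are preserved.

lossless and dependency-preserving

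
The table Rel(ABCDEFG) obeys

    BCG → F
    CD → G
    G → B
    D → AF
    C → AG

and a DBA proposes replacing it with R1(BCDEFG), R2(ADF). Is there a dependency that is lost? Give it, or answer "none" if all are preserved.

Check C → AG: no single fragment contains all of {ACG}, and the restricted closure of {C} across the fragments never reaches {AG}.
BCG → F is preserved.
CD → G is preserved.
G → B is preserved.
D → AF is preserved.

C → AG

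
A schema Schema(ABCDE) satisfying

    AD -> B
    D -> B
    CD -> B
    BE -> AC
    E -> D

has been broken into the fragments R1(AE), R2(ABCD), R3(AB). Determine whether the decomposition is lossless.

No

Chase test. Columns are ABCDE; row i has aⱼ where attribute j ∈ Ri, else bᵢⱼ.
Initial tableau (one row per fragment):
  row 1: a1 b12 b13 b14 a5
  row 2: a1 a2 a3 a4 b25
  row 3: a1 a2 b33 b34 b35
No row becomes fully distinguished — the join is lossy.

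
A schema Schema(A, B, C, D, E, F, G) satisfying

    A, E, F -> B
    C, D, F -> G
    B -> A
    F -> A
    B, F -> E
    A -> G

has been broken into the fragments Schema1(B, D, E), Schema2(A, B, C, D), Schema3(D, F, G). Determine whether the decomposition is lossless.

No

Chase test. Columns are A, B, C, D, E, F, G; row i has aⱼ where attribute j ∈ Schemai, else bᵢⱼ.
Initial tableau (one row per fragment):
  row 1: b11 a2 b13 a4 a5 b16 b17
  row 2: a1 a2 a3 a4 b25 b26 b27
  row 3: b31 b32 b33 a4 b35 a6 a7
Rows 1 and 2 agree on B; apply B→A and equate their A entries.
Rows 1 and 2 agree on A; apply A→G and equate their G entries.
No row becomes fully distinguished — the join is lossy.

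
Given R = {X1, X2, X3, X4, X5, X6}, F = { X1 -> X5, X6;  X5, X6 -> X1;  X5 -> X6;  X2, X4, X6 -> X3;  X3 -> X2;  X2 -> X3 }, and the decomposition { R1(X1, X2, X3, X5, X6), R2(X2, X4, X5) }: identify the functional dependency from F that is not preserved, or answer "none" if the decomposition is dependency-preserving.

X1 → X5, X6 lies within R1.
X5, X6 → X1 lies within R1.
X5 → X6 lies within R1.
X2, X4, X6 → X3: restricted closure across fragments reaches X3.
X3 → X2 lies within R1.
X2 → X3 lies within R1.
Every dependency is enforceable on the fragments, so the decomposition is dependency-preserving.

none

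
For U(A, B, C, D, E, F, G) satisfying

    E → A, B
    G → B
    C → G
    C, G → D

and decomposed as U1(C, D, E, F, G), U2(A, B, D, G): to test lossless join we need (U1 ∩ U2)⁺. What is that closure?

U1 ∩ U2 = {D, G}.
G → B applies, adding B
Closure: {B, D, G}.

B, D, G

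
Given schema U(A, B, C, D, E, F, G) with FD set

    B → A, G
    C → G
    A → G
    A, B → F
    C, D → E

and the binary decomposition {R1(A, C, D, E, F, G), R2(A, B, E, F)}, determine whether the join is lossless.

No

Common attributes: R1 ∩ R2 = {A, E, F}.
Closure of {A, E, F}: A → G applies, adding G. So (A, E, F)⁺ = {A, E, F, G}.
The closure contains neither all of R1 = {A, C, D, E, F, G} nor all of R2 = {A, B, E, F}, so the common attributes are not a superkey of either fragment. The join is lossy.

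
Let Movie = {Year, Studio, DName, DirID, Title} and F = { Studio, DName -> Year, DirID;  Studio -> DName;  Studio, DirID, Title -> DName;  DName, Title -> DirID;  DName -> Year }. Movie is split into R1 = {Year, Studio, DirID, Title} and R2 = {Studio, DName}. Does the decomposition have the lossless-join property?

Yes

Common attributes: R1 ∩ R2 = {Studio}.
Closure of {Studio}: Studio → DName applies, adding DName; DName → Year applies, adding Year; Studio, DName → Year, DirID applies, adding DirID. So (Studio)⁺ = {Year, Studio, DName, DirID}.
This closure contains every attribute of R2, so R1 ∩ R2 → R2. The join is lossless.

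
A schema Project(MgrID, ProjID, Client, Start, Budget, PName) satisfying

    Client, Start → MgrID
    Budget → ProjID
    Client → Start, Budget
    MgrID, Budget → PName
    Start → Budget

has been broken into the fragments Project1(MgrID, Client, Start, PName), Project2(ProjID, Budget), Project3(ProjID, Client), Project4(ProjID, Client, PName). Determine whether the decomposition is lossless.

No

Chase test. Columns are MgrID, ProjID, Client, Start, Budget, PName; row i has aⱼ where attribute j ∈ Projecti, else bᵢⱼ.
Initial tableau (one row per fragment):
  row 1: a1 b12 a3 a4 b15 a6
  row 2: b21 a2 b23 b24 a5 b26
  row 3: b31 a2 a3 b34 b35 b36
  row 4: b41 a2 a3 b44 b45 a6
Rows 1 and 3 agree on Client; apply Client→Start, Budget and equate their Start, Budget entries.
Rows 1 and 4 agree on Client; apply Client→Start, Budget and equate their Start, Budget entries.
Rows 1 and 3 agree on Client, Start; apply Client, Start→MgrID and equate their MgrID entries.
Rows 1 and 4 agree on Client, Start; apply Client, Start→MgrID and equate their MgrID entries.
Rows 1 and 3 agree on Budget; apply Budget→ProjID and equate their ProjID entries.
Rows 1 and 3 agree on MgrID, Budget; apply MgrID, Budget→PName and equate their PName entries.
No row becomes fully distinguished — the join is lossy.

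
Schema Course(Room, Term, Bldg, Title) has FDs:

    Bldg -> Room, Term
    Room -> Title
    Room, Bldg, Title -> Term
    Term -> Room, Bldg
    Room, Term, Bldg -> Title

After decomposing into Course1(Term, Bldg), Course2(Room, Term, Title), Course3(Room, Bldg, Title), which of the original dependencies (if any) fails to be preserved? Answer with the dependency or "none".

Bldg → Room, Term: restricted closure across fragments reaches Room, Term.
Room → Title lies within Course2.
Room, Bldg, Title → Term: restricted closure across fragments reaches Term.
Term → Room, Bldg: restricted closure across fragments reaches Room, Bldg.
Room, Term, Bldg → Title: restricted closure across fragments reaches Title.
Every dependency is enforceable on the fragments, so the decomposition is dependency-preserving.

none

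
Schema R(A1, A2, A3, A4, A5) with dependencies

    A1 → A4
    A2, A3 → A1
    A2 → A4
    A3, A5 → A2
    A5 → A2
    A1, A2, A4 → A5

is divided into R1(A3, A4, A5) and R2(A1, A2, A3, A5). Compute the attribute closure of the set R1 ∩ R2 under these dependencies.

R1 ∩ R2 = {A3, A5}.
A3, A5 → A2 applies, adding A2
A2, A3 → A1 applies, adding A1
A2 → A4 applies, adding A4
Closure: {A1, A2, A3, A4, A5}.

A1, A2, A3, A4, A5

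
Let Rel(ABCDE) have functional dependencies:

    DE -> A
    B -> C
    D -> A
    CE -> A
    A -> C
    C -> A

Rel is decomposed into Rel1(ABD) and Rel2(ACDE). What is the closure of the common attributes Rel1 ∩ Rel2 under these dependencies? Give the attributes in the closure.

Rel1 ∩ Rel2 = {AD}.
A → C applies, adding C
Closure: {ACD}.

ACD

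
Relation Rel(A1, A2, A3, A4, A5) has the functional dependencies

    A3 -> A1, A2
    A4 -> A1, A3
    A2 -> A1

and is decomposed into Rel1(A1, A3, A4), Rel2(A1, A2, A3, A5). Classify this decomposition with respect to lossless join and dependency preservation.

lossy but dependency-preserving

Lossless test: (A1, A3)⁺ = {A1, A2, A3}, which is a superkey of neither fragment — lossy.
Dependency preservation: every FD's attributes lie within a single fragment, so each can be enforced locally — preserved.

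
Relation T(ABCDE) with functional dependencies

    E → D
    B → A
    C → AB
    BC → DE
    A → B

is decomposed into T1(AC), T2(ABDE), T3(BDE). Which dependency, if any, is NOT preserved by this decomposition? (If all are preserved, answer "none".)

Check BC → DE: no single fragment contains all of {BCDE}, and the restricted closure of {BC} across the fragments never reaches {DE}.
E → D is preserved.
B → A is preserved.
C → AB is preserved.
A → B is preserved.

BC → DE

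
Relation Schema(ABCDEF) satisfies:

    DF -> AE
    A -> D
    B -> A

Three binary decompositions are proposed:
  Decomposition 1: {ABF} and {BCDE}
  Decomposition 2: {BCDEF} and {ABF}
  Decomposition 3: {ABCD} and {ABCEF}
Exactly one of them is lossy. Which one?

Decomposition 1

Decomposition 1: common = {B}, closure = {ABD} → lossy.
Decomposition 2: common = {BF}, closure = {ABDEF} → lossless.
Decomposition 3: common = {ABC}, closure = {ABCD} → lossless.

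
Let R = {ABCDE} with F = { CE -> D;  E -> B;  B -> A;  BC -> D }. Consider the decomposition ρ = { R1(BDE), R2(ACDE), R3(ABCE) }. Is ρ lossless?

Chase test. Columns are ABCDE; row i has aⱼ where attribute j ∈ Ri, else bᵢⱼ.
Initial tableau (one row per fragment):
  row 1: b11 a2 b13 a4 a5
  row 2: a1 b22 a3 a4 a5
  row 3: a1 a2 a3 b34 a5
Rows 2 and 3 agree on CE; apply CE→D and equate their D entries.
Rows 1 and 2 agree on E; apply E→B and equate their B entries.
Rows 1 and 2 agree on B; apply B→A and equate their A entries.
Row 2 is now all distinguished symbols — the join is lossless.

Yes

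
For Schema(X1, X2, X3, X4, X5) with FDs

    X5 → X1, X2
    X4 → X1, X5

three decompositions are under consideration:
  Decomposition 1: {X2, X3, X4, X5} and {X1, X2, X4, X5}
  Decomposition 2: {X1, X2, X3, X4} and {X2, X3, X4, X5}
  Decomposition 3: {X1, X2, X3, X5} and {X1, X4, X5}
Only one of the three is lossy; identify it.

Decomposition 3

Decomposition 1: common = {X2, X4, X5}, closure = {X1, X2, X4, X5} → lossless.
Decomposition 2: common = {X2, X3, X4}, closure = {X1, X2, X3, X4, X5} → lossless.
Decomposition 3: common = {X1, X5}, closure = {X1, X2, X5} → lossy.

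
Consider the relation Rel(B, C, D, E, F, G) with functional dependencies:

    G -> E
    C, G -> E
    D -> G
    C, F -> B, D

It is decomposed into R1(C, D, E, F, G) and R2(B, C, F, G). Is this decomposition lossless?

Common attributes: R1 ∩ R2 = {C, F, G}.
Closure of {C, F, G}: G → E applies, adding E; C, F → B, D applies, adding B, D. So (C, F, G)⁺ = {B, C, D, E, F, G}.
This closure contains every attribute of R1, so R1 ∩ R2 → R1. The join is lossless.

Yes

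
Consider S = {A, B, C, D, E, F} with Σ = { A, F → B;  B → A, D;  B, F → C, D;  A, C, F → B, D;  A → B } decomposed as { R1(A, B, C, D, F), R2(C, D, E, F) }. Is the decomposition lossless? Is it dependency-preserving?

lossy but dependency-preserving

Lossless test: (C, D, F)⁺ = {C, D, F}, which is a superkey of neither fragment — lossy.
Dependency preservation: every FD's attributes lie within a single fragment, so each can be enforced locally — preserved.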